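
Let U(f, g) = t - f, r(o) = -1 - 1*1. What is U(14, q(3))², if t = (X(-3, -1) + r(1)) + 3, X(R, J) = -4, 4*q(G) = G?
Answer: 289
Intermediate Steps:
q(G) = G/4
r(o) = -2 (r(o) = -1 - 1 = -2)
t = -3 (t = (-4 - 2) + 3 = -6 + 3 = -3)
U(f, g) = -3 - f
U(14, q(3))² = (-3 - 1*14)² = (-3 - 14)² = (-17)² = 289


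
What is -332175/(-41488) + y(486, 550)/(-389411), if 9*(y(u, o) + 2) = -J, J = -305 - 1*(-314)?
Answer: 129352723389/16155883568 ≈ 8.0065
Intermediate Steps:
J = 9 (J = -305 + 314 = 9)
y(u, o) = -3 (y(u, o) = -2 + (-1*9)/9 = -2 + (⅑)*(-9) = -2 - 1 = -3)
-332175/(-41488) + y(486, 550)/(-389411) = -332175/(-41488) - 3/(-389411) = -332175*(-1/41488) - 3*(-1/389411) = 332175/41488 + 3/389411 = 129352723389/16155883568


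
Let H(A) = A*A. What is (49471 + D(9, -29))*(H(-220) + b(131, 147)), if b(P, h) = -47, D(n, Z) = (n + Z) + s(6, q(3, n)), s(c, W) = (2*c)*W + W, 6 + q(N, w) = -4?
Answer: 2384818313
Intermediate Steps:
q(N, w) = -10 (q(N, w) = -6 - 4 = -10)
H(A) = A²
s(c, W) = W + 2*W*c (s(c, W) = 2*W*c + W = W + 2*W*c)
D(n, Z) = -130 + Z + n (D(n, Z) = (n + Z) - 10*(1 + 2*6) = (Z + n) - 10*(1 + 12) = (Z + n) - 10*13 = (Z + n) - 130 = -130 + Z + n)
(49471 + D(9, -29))*(H(-220) + b(131, 147)) = (49471 + (-130 - 29 + 9))*((-220)² - 47) = (49471 - 150)*(48400 - 47) = 49321*48353 = 2384818313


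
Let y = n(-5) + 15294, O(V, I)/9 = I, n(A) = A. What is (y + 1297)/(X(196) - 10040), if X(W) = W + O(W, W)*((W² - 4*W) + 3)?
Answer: 8293/33189148 ≈ 0.00024987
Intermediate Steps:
O(V, I) = 9*I
y = 15289 (y = -5 + 15294 = 15289)
X(W) = W + 9*W*(3 + W² - 4*W) (X(W) = W + (9*W)*((W² - 4*W) + 3) = W + (9*W)*(3 + W² - 4*W) = W + 9*W*(3 + W² - 4*W))
(y + 1297)/(X(196) - 10040) = (15289 + 1297)/(196*(28 - 36*196 + 9*196²) - 10040) = 16586/(196*(28 - 7056 + 9*38416) - 10040) = 16586/(196*(28 - 7056 + 345744) - 10040) = 16586/(196*338716 - 10040) = 16586/(66388336 - 10040) = 16586/66378296 = 16586*(1/66378296) = 8293/33189148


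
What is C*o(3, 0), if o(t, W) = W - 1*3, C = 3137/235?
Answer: -9411/235 ≈ -40.047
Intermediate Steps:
C = 3137/235 (C = 3137*(1/235) = 3137/235 ≈ 13.349)
o(t, W) = -3 + W (o(t, W) = W - 3 = -3 + W)
C*o(3, 0) = 3137*(-3 + 0)/235 = (3137/235)*(-3) = -9411/235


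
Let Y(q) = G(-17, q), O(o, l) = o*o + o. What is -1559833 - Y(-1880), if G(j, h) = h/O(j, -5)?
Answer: -53034087/34 ≈ -1.5598e+6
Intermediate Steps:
O(o, l) = o + o**2 (O(o, l) = o**2 + o = o + o**2)
G(j, h) = h/(j*(1 + j)) (G(j, h) = h/((j*(1 + j))) = h*(1/(j*(1 + j))) = h/(j*(1 + j)))
Y(q) = q/272 (Y(q) = q/(-17*(1 - 17)) = q*(-1/17)/(-16) = q*(-1/17)*(-1/16) = q/272)
-1559833 - Y(-1880) = -1559833 - (-1880)/272 = -1559833 - 1*(-235/34) = -1559833 + 235/34 = -53034087/34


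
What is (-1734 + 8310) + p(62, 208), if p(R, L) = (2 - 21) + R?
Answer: 6619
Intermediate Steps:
p(R, L) = -19 + R
(-1734 + 8310) + p(62, 208) = (-1734 + 8310) + (-19 + 62) = 6576 + 43 = 6619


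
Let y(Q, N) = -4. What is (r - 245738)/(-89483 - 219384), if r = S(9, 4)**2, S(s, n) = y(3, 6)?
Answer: 245722/308867 ≈ 0.79556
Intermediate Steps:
S(s, n) = -4
r = 16 (r = (-4)**2 = 16)
(r - 245738)/(-89483 - 219384) = (16 - 245738)/(-89483 - 219384) = -245722/(-308867) = -245722*(-1/308867) = 245722/308867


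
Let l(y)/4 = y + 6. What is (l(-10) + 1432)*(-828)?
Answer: -1172448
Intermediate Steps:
l(y) = 24 + 4*y (l(y) = 4*(y + 6) = 4*(6 + y) = 24 + 4*y)
(l(-10) + 1432)*(-828) = ((24 + 4*(-10)) + 1432)*(-828) = ((24 - 40) + 1432)*(-828) = (-16 + 1432)*(-828) = 1416*(-828) = -1172448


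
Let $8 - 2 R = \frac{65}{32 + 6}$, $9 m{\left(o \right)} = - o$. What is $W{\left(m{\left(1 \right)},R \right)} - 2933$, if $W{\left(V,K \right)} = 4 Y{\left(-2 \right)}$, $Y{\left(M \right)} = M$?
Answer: $-2941$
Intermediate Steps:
$m{\left(o \right)} = - \frac{o}{9}$ ($m{\left(o \right)} = \frac{\left(-1\right) o}{9} = - \frac{o}{9}$)
$R = \frac{239}{76}$ ($R = 4 - \frac{65 \frac{1}{32 + 6}}{2} = 4 - \frac{65 \cdot \frac{1}{38}}{2} = 4 - \frac{65}{76} = \frac{239}{76} \approx 3.1447$)
$W{\left(V,K \right)} = -8$ ($W{\left(V,K \right)} = 4 \left(-2\right) = -8$)
$W{\left(m{\left(1 \right)},R \right)} - 2933 = -8 - 2933 = -2941$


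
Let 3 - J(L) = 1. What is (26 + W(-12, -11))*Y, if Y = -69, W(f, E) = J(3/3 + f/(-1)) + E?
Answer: -1173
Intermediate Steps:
J(L) = 2 (J(L) = 3 - 1*1 = 3 - 1 = 2)
W(f, E) = 2 + E
(26 + W(-12, -11))*Y = (26 + (2 - 11))*(-69) = (26 - 9)*(-69) = 17*(-69) = -1173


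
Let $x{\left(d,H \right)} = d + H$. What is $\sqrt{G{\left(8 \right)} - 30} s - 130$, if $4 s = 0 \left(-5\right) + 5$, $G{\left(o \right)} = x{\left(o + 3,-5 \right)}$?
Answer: $-130 + \frac{5 i \sqrt{6}}{2} \approx -130.0 + 6.1237 i$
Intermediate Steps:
$x{\left(d,H \right)} = H + d$
$G{\left(o \right)} = -2 + o$ ($G{\left(o \right)} = -5 + \left(o + 3\right) = -5 + \left(3 + o\right) = -2 + o$)
$s = \frac{5}{4}$ ($s = \frac{0 \left(-5\right) + 5}{4} = \frac{0 + 5}{4} = \frac{1}{4} \cdot 5 = \frac{5}{4} \approx 1.25$)
$\sqrt{G{\left(8 \right)} - 30} s - 130 = \sqrt{\left(-2 + 8\right) - 30} \cdot \frac{5}{4} - 130 = \sqrt{6 - 30} \cdot \frac{5}{4} - 130 = \sqrt{-24} \cdot \frac{5}{4} - 130 = 2 i \sqrt{6} \cdot \frac{5}{4} - 130 = \frac{5 i \sqrt{6}}{2} - 130 = -130 + \frac{5 i \sqrt{6}}{2}$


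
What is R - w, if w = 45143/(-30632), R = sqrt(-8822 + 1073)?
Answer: 6449/4376 + 3*I*sqrt(861) ≈ 1.4737 + 88.028*I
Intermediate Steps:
R = 3*I*sqrt(861) (R = sqrt(-7749) = 3*I*sqrt(861) ≈ 88.028*I)
w = -6449/4376 (w = 45143*(-1/30632) = -6449/4376 ≈ -1.4737)
R - w = 3*I*sqrt(861) - 1*(-6449/4376) = 3*I*sqrt(861) + 6449/4376 = 6449/4376 + 3*I*sqrt(861)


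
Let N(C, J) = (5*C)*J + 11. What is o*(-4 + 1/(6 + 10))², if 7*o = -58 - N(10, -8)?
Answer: 187677/256 ≈ 733.11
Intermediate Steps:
N(C, J) = 11 + 5*C*J (N(C, J) = 5*C*J + 11 = 11 + 5*C*J)
o = 331/7 (o = (-58 - (11 + 5*10*(-8)))/7 = (-58 - (11 - 400))/7 = (-58 - 1*(-389))/7 = (-58 + 389)/7 = (⅐)*331 = 331/7 ≈ 47.286)
o*(-4 + 1/(6 + 10))² = 331*(-4 + 1/(6 + 10))²/7 = 331*(-4 + 1/16)²/7 = 331*(-63/16)²/7 = (331/7)*(3969/256) = 187677/256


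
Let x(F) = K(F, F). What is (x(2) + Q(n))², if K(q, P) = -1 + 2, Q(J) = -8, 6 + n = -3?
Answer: 49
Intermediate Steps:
n = -9 (n = -6 - 3 = -9)
K(q, P) = 1
x(F) = 1
(x(2) + Q(n))² = (1 - 8)² = (-7)² = 49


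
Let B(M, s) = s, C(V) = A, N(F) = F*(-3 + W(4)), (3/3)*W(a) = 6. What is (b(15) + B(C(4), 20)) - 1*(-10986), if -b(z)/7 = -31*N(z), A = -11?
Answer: 20771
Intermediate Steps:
W(a) = 6
N(F) = 3*F (N(F) = F*(-3 + 6) = F*3 = 3*F)
C(V) = -11
b(z) = 651*z (b(z) = -(-217)*3*z = -(-651)*z = 651*z)
(b(15) + B(C(4), 20)) - 1*(-10986) = (651*15 + 20) - 1*(-10986) = (9765 + 20) + 10986 = 9785 + 10986 = 20771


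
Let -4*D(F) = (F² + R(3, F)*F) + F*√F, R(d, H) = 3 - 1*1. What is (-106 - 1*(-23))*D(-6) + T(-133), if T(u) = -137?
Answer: 361 - 249*I*√6/2 ≈ 361.0 - 304.96*I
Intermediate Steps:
R(d, H) = 2 (R(d, H) = 3 - 1 = 2)
D(F) = -F/2 - F²/4 - F^(3/2)/4 (D(F) = -((F² + 2*F) + F*√F)/4 = -((F² + 2*F) + F^(3/2))/4 = -(F² + F^(3/2) + 2*F)/4 = -F/2 - F²/4 - F^(3/2)/4)
(-106 - 1*(-23))*D(-6) + T(-133) = (-106 - 1*(-23))*(-½*(-6) - ¼*(-6)² - (-3)*I*√6/2) - 137 = (-106 + 23)*(3 - ¼*36 - (-3)*I*√6/2) - 137 = -83*(3 - 9 + 3*I*√6/2) - 137 = -83*(-6 + 3*I*√6/2) - 137 = (498 - 249*I*√6/2) - 137 = 361 - 249*I*√6/2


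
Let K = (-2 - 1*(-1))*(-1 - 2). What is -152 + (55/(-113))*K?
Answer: -17341/113 ≈ -153.46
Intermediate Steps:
K = 3 (K = (-2 + 1)*(-3) = -1*(-3) = 3)
-152 + (55/(-113))*K = -152 + (55/(-113))*3 = -152 + (55*(-1/113))*3 = -152 - 55/113*3 = -152 - 165/113 = -17341/113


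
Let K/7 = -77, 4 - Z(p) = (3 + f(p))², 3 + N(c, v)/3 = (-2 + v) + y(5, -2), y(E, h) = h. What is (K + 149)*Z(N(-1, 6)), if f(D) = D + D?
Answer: 1950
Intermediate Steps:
f(D) = 2*D
N(c, v) = -21 + 3*v (N(c, v) = -9 + 3*((-2 + v) - 2) = -9 + 3*(-4 + v) = -9 + (-12 + 3*v) = -21 + 3*v)
Z(p) = 4 - (3 + 2*p)²
K = -539 (K = 7*(-77) = -539)
(K + 149)*Z(N(-1, 6)) = (-539 + 149)*(4 - (3 + 2*(-21 + 3*6))²) = -390*(4 - (3 + 2*(-21 + 18))²) = -390*(4 - (3 + 2*(-3))²) = -390*(4 - (3 - 6)²) = -390*(4 - 1*(-3)²) = -390*(4 - 1*9) = -390*(4 - 9) = -390*(-5) = 1950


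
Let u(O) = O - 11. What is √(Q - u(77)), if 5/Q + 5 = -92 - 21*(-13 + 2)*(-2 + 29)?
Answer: I*√24881429/614 ≈ 8.124*I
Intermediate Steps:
u(O) = -11 + O
Q = 1/1228 (Q = 5/(-5 + (-92 - 21*(-13 + 2)*(-2 + 29))) = 5/(-5 + (-92 - (-231)*27)) = 5/(-5 + (-92 - 21*(-297))) = 5/(-5 + (-92 + 6237)) = 5/(-5 + 6145) = 5/6140 = 5*(1/6140) = 1/1228 ≈ 0.00081433)
√(Q - u(77)) = √(1/1228 - (-11 + 77)) = √(1/1228 - 1*66) = √(1/1228 - 66) = √(-81047/1228) = I*√24881429/614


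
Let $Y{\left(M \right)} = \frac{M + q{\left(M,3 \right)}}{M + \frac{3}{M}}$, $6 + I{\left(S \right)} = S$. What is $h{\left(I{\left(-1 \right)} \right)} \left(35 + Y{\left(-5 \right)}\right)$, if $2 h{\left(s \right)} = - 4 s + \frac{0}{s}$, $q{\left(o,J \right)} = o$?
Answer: $515$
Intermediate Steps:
$I{\left(S \right)} = -6 + S$
$Y{\left(M \right)} = \frac{2 M}{M + \frac{3}{M}}$ ($Y{\left(M \right)} = \frac{M + M}{M + \frac{3}{M}} = \frac{2 M}{M + \frac{3}{M}}$)
$h{\left(s \right)} = - 2 s$ ($h{\left(s \right)} = \frac{- 4 s + \frac{0}{s}}{2} = \frac{- 4 s + 0}{2} = \frac{\left(-4\right) s}{2} = - 2 s$)
$h{\left(I{\left(-1 \right)} \right)} \left(35 + Y{\left(-5 \right)}\right) = - 2 \left(-6 - 1\right) \left(35 + \frac{2 \left(-5\right)^{2}}{3 + \left(-5\right)^{2}}\right) = \left(-2\right) \left(-7\right) \left(35 + 2 \cdot 25 \frac{1}{3 + 25}\right) = 14 \left(35 + 2 \cdot 25 \cdot \frac{1}{28}\right) = 14 \left(35 + \frac{25}{14}\right) = 14 \cdot \frac{515}{14} = 515$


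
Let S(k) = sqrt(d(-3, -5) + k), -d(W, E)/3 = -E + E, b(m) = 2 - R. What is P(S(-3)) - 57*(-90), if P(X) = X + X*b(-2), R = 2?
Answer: 5130 + I*sqrt(3) ≈ 5130.0 + 1.732*I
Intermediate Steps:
b(m) = 0 (b(m) = 2 - 1*2 = 2 - 2 = 0)
d(W, E) = 0 (d(W, E) = -3*(-E + E) = -3*0 = 0)
S(k) = sqrt(k) (S(k) = sqrt(0 + k) = sqrt(k))
P(X) = X (P(X) = X + X*0 = X + 0 = X)
P(S(-3)) - 57*(-90) = sqrt(-3) - 57*(-90) = I*sqrt(3) + 5130 = 5130 + I*sqrt(3)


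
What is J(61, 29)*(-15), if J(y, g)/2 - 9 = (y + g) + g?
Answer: -3840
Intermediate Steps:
J(y, g) = 18 + 2*y + 4*g (J(y, g) = 18 + 2*((y + g) + g) = 18 + 2*((g + y) + g) = 18 + 2*(y + 2*g) = 18 + (2*y + 4*g) = 18 + 2*y + 4*g)
J(61, 29)*(-15) = (18 + 2*61 + 4*29)*(-15) = (18 + 122 + 116)*(-15) = 256*(-15) = -3840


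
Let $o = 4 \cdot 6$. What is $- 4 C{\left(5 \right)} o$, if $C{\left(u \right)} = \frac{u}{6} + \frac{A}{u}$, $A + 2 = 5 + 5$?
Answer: $- \frac{1168}{5} \approx -233.6$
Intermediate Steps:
$A = 8$ ($A = -2 + \left(5 + 5\right) = -2 + 10 = 8$)
$o = 24$
$C{\left(u \right)} = \frac{8}{u} + \frac{u}{6}$ ($C{\left(u \right)} = \frac{u}{6} + \frac{8}{u} = \frac{8}{u} + \frac{u}{6}$)
$- 4 C{\left(5 \right)} o = - 4 \left(\frac{8}{5} + \frac{1}{6} \cdot 5\right) 24 = - 4 \left(8 \cdot \frac{1}{5} + \frac{5}{6}\right) 24 = - 4 \left(\frac{8}{5} + \frac{5}{6}\right) 24 = \left(-4\right) \frac{73}{30} \cdot 24 = \left(- \frac{146}{15}\right) 24 = - \frac{1168}{5}$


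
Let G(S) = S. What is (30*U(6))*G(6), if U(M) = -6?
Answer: -1080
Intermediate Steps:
(30*U(6))*G(6) = (30*(-6))*6 = -180*6 = -1080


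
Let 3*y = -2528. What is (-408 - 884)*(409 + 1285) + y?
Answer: -6568472/3 ≈ -2.1895e+6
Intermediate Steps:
y = -2528/3 (y = (⅓)*(-2528) = -2528/3 ≈ -842.67)
(-408 - 884)*(409 + 1285) + y = (-408 - 884)*(409 + 1285) - 2528/3 = -1292*1694 - 2528/3 = -2188648 - 2528/3 = -6568472/3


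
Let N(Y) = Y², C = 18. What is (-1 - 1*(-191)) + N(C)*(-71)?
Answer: -22814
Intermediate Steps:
(-1 - 1*(-191)) + N(C)*(-71) = (-1 - 1*(-191)) + 18²*(-71) = (-1 + 191) + 324*(-71) = 190 - 23004 = -22814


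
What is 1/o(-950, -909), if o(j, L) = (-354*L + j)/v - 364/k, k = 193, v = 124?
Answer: 5983/15469053 ≈ 0.00038677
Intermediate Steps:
o(j, L) = -364/193 - 177*L/62 + j/124 (o(j, L) = (-354*L + j)/124 - 364/193 = (j - 354*L)*(1/124) - 364*1/193 = (-177*L/62 + j/124) - 364/193 = -364/193 - 177*L/62 + j/124)
1/o(-950, -909) = 1/(-364/193 - 177/62*(-909) + (1/124)*(-950)) = 1/(-364/193 + 160893/62 - 475/62) = 1/(15469053/5983) = 5983/15469053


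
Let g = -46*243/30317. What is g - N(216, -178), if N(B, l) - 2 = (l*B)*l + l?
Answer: -207476462234/30317 ≈ -6.8436e+6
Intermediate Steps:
N(B, l) = 2 + l + B*l² (N(B, l) = 2 + ((l*B)*l + l) = 2 + ((B*l)*l + l) = 2 + (B*l² + l) = 2 + (l + B*l²) = 2 + l + B*l²)
g = -11178/30317 (g = -11178*1/30317 = -11178/30317 ≈ -0.36870)
g - N(216, -178) = -11178/30317 - (2 - 178 + 216*(-178)²) = -11178/30317 - (2 - 178 + 216*31684) = -11178/30317 - (2 - 178 + 6843744) = -11178/30317 - 1*6843568 = -11178/30317 - 6843568 = -207476462234/30317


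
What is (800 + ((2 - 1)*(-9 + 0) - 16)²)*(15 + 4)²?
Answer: 514425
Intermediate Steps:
(800 + ((2 - 1)*(-9 + 0) - 16)²)*(15 + 4)² = (800 + (1*(-9) - 16)²)*19² = (800 + (-9 - 16)²)*361 = (800 + (-25)²)*361 = (800 + 625)*361 = 1425*361 = 514425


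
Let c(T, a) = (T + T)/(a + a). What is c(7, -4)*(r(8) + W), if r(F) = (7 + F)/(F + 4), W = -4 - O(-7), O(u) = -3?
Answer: -7/16 ≈ -0.43750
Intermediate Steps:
c(T, a) = T/a (c(T, a) = (2*T)/((2*a)) = (2*T)*(1/(2*a)) = T/a)
W = -1 (W = -4 - 1*(-3) = -4 + 3 = -1)
r(F) = (7 + F)/(4 + F)
c(7, -4)*(r(8) + W) = (7/(-4))*((7 + 8)/(4 + 8) - 1) = (7*(-¼))*(15/12 - 1) = -7*((1/12)*15 - 1)/4 = -7*(5/4 - 1)/4 = -7/4*¼ = -7/16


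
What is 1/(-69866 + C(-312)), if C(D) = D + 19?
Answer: -1/70159 ≈ -1.4253e-5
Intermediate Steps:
C(D) = 19 + D
1/(-69866 + C(-312)) = 1/(-69866 + (19 - 312)) = 1/(-69866 - 293) = 1/(-70159) = -1/70159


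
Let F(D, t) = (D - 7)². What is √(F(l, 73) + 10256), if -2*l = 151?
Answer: √68249/2 ≈ 130.62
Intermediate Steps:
l = -151/2 (l = -½*151 = -151/2 ≈ -75.500)
F(D, t) = (-7 + D)²
√(F(l, 73) + 10256) = √((-7 - 151/2)² + 10256) = √((-165/2)² + 10256) = √(27225/4 + 10256) = √(68249/4) = √68249/2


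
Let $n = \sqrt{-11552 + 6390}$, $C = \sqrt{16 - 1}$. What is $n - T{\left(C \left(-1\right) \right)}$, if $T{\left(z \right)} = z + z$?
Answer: $2 \sqrt{15} + i \sqrt{5162} \approx 7.746 + 71.847 i$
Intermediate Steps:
$C = \sqrt{15} \approx 3.873$
$T{\left(z \right)} = 2 z$
$n = i \sqrt{5162}$ ($n = \sqrt{-5162} = i \sqrt{5162} \approx 71.847 i$)
$n - T{\left(C \left(-1\right) \right)} = i \sqrt{5162} - 2 \sqrt{15} \left(-1\right) = i \sqrt{5162} - 2 \left(- \sqrt{15}\right) = i \sqrt{5162} - - 2 \sqrt{15} = i \sqrt{5162} + 2 \sqrt{15} = 2 \sqrt{15} + i \sqrt{5162}$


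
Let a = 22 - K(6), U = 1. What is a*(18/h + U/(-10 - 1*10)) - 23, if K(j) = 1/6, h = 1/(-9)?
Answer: -427331/120 ≈ -3561.1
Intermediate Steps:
h = -1/9 ≈ -0.11111
K(j) = 1/6
a = 131/6 (a = 22 - 1*1/6 = 22 - 1/6 = 131/6 ≈ 21.833)
a*(18/h + U/(-10 - 1*10)) - 23 = 131*(18/(-1/9) + 1/(-10 - 1*10))/6 - 23 = 131*(18*(-9) + 1/(-10 - 10))/6 - 23 = 131*(-162 + 1/(-20))/6 - 23 = 131*(-162 + 1*(-1/20))/6 - 23 = 131*(-162 - 1/20)/6 - 23 = (131/6)*(-3241/20) - 23 = -424571/120 - 23 = -427331/120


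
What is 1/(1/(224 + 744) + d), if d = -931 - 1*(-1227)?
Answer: 968/286529 ≈ 0.0033784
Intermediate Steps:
d = 296 (d = -931 + 1227 = 296)
1/(1/(224 + 744) + d) = 1/(1/(224 + 744) + 296) = 1/(1/968 + 296) = 1/(286529/968) = 968/286529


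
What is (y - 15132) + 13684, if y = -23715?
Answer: -25163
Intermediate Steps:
(y - 15132) + 13684 = (-23715 - 15132) + 13684 = -38847 + 13684 = -25163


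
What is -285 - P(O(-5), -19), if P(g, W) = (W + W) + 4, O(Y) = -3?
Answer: -251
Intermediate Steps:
P(g, W) = 4 + 2*W (P(g, W) = 2*W + 4 = 4 + 2*W)
-285 - P(O(-5), -19) = -285 - (4 + 2*(-19)) = -285 - (4 - 38) = -285 - 1*(-34) = -285 + 34 = -251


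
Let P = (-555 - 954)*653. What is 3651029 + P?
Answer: 2665652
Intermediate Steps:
P = -985377 (P = -1509*653 = -985377)
3651029 + P = 3651029 - 985377 = 2665652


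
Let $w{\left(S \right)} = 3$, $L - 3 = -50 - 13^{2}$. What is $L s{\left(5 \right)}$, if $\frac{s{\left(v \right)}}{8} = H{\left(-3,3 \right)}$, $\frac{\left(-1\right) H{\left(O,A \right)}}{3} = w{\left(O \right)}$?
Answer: $15552$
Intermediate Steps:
$L = -216$ ($L = 3 - 219 = -216$)
$H{\left(O,A \right)} = -9$ ($H{\left(O,A \right)} = \left(-3\right) 3 = -9$)
$s{\left(v \right)} = -72$ ($s{\left(v \right)} = 8 \left(-9\right) = -72$)
$L s{\left(5 \right)} = \left(-216\right) \left(-72\right) = 15552$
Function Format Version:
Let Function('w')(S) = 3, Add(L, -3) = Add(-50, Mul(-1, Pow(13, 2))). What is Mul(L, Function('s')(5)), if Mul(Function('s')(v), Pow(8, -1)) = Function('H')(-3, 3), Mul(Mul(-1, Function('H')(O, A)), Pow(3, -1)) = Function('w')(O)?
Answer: 15552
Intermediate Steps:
L = -216 (L = Add(3, Add(-50, Mul(-1, Pow(13, 2)))) = Add(3, Add(-50, Mul(-1, 169))) = Add(3, Add(-50, -169)) = Add(3, -219) = -216)
Function('H')(O, A) = -9 (Function('H')(O, A) = Mul(-3, 3) = -9)
Function('s')(v) = -72 (Function('s')(v) = Mul(8, -9) = -72)
Mul(L, Function('s')(5)) = Mul(-216, -72) = 15552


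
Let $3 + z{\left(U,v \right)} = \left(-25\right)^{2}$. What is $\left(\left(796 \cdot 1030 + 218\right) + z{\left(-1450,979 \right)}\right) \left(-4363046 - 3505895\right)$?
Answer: $-6458197257520$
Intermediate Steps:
$z{\left(U,v \right)} = 622$ ($z{\left(U,v \right)} = -3 + \left(-25\right)^{2} = -3 + 625 = 622$)
$\left(\left(796 \cdot 1030 + 218\right) + z{\left(-1450,979 \right)}\right) \left(-4363046 - 3505895\right) = \left(\left(796 \cdot 1030 + 218\right) + 622\right) \left(-4363046 - 3505895\right) = \left(\left(819880 + 218\right) + 622\right) \left(-7868941\right) = \left(820098 + 622\right) \left(-7868941\right) = 820720 \left(-7868941\right) = -6458197257520$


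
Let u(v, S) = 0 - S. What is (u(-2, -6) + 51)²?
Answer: 3249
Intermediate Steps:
u(v, S) = -S
(u(-2, -6) + 51)² = (-1*(-6) + 51)² = (6 + 51)² = 57² = 3249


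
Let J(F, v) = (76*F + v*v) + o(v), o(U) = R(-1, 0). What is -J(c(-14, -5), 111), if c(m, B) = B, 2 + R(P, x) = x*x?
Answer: -11939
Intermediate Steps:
R(P, x) = -2 + x² (R(P, x) = -2 + x*x = -2 + x²)
o(U) = -2 (o(U) = -2 + 0² = -2 + 0 = -2)
J(F, v) = -2 + v² + 76*F (J(F, v) = (76*F + v*v) - 2 = (76*F + v²) - 2 = (v² + 76*F) - 2 = -2 + v² + 76*F)
-J(c(-14, -5), 111) = -(-2 + 111² + 76*(-5)) = -(-2 + 12321 - 380) = -1*11939 = -11939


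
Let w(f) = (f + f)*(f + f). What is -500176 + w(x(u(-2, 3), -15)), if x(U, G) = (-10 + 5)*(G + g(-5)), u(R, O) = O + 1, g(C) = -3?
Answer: -467776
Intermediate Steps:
u(R, O) = 1 + O
x(U, G) = 15 - 5*G (x(U, G) = (-10 + 5)*(G - 3) = -5*(-3 + G) = 15 - 5*G)
w(f) = 4*f² (w(f) = (2*f)*(2*f) = 4*f²)
-500176 + w(x(u(-2, 3), -15)) = -500176 + 4*(15 - 5*(-15))² = -500176 + 4*(15 + 75)² = -500176 + 4*90² = -500176 + 4*8100 = -500176 + 32400 = -467776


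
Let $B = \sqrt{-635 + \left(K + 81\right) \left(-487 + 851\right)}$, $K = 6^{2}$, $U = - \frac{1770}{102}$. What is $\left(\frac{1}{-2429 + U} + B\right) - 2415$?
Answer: $- \frac{100435037}{41588} + \sqrt{41953} \approx -2210.2$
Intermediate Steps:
$U = - \frac{295}{17}$ ($U = \left(-1770\right) \frac{1}{102} = - \frac{295}{17} \approx -17.353$)
$K = 36$
$B = \sqrt{41953}$ ($B = \sqrt{-635 + \left(36 + 81\right) \left(-487 + 851\right)} = \sqrt{-635 + 117 \cdot 364} = \sqrt{-635 + 42588} = \sqrt{41953} \approx 204.82$)
$\left(\frac{1}{-2429 + U} + B\right) - 2415 = \left(\frac{1}{-2429 - \frac{295}{17}} + \sqrt{41953}\right) - 2415 = \left(\frac{1}{- \frac{41588}{17}} + \sqrt{41953}\right) - 2415 = \left(- \frac{17}{41588} + \sqrt{41953}\right) - 2415 = - \frac{100435037}{41588} + \sqrt{41953}$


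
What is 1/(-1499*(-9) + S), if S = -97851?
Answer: -1/84360 ≈ -1.1854e-5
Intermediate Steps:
1/(-1499*(-9) + S) = 1/(-1499*(-9) - 97851) = 1/(-1*(-13491) - 97851) = 1/(13491 - 97851) = 1/(-84360) = -1/84360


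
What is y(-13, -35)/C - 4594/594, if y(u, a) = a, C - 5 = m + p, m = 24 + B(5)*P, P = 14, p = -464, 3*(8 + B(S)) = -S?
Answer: -3898982/508167 ≈ -7.6726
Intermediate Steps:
B(S) = -8 - S/3 (B(S) = -8 + (-S)/3 = -8 - S/3)
m = -334/3 (m = 24 + (-8 - ⅓*5)*14 = 24 + (-8 - 5/3)*14 = 24 - 29/3*14 = 24 - 406/3 = -334/3 ≈ -111.33)
C = -1711/3 (C = 5 + (-334/3 - 464) = 5 - 1726/3 = -1711/3 ≈ -570.33)
y(-13, -35)/C - 4594/594 = -35/(-1711/3) - 4594/594 = -35*(-3/1711) - 4594*1/594 = 105/1711 - 2297/297 = -3898982/508167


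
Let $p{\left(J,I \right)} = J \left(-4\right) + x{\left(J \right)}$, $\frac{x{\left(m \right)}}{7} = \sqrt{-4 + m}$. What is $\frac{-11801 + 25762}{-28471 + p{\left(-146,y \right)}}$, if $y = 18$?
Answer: $- \frac{389330407}{777692119} - \frac{488635 i \sqrt{6}}{777692119} \approx -0.50062 - 0.001539 i$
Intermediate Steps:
$x{\left(m \right)} = 7 \sqrt{-4 + m}$
$p{\left(J,I \right)} = - 4 J + 7 \sqrt{-4 + J}$ ($p{\left(J,I \right)} = J \left(-4\right) + 7 \sqrt{-4 + J} = - 4 J + 7 \sqrt{-4 + J}$)
$\frac{-11801 + 25762}{-28471 + p{\left(-146,y \right)}} = \frac{-11801 + 25762}{-28471 + \left(\left(-4\right) \left(-146\right) + 7 \sqrt{-4 - 146}\right)} = \frac{13961}{-28471 + \left(584 + 7 \sqrt{-150}\right)} = \frac{13961}{-28471 + \left(584 + 7 \cdot 5 i \sqrt{6}\right)} = \frac{13961}{-28471 + \left(584 + 35 i \sqrt{6}\right)} = \frac{13961}{-27887 + 35 i \sqrt{6}}$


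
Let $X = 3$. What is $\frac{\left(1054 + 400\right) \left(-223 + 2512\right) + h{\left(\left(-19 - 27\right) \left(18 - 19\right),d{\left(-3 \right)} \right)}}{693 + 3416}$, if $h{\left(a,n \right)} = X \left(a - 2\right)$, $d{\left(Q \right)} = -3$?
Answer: $\frac{3328338}{4109} \approx 810.01$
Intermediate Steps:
$h{\left(a,n \right)} = -6 + 3 a$ ($h{\left(a,n \right)} = 3 \left(a - 2\right) = 3 \left(-2 + a\right) = -6 + 3 a$)
$\frac{\left(1054 + 400\right) \left(-223 + 2512\right) + h{\left(\left(-19 - 27\right) \left(18 - 19\right),d{\left(-3 \right)} \right)}}{693 + 3416} = \frac{\left(1054 + 400\right) \left(-223 + 2512\right) - \left(6 - 3 \left(-19 - 27\right) \left(18 - 19\right)\right)}{693 + 3416} = \frac{1454 \cdot 2289 - \left(6 - 3 \left(\left(-46\right) \left(-1\right)\right)\right)}{4109} = \left(3328206 + \left(-6 + 3 \cdot 46\right)\right) \frac{1}{4109} = \left(3328206 + \left(-6 + 138\right)\right) \frac{1}{4109} = \left(3328206 + 132\right) \frac{1}{4109} = 3328338 \cdot \frac{1}{4109} = \frac{3328338}{4109}$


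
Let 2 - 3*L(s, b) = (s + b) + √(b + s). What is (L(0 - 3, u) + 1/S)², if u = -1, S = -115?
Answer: 419069/119025 - 916*I/345 ≈ 3.5208 - 2.6551*I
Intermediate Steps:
L(s, b) = ⅔ - b/3 - s/3 - √(b + s)/3 (L(s, b) = ⅔ - ((s + b) + √(b + s))/3 = ⅔ - ((b + s) + √(b + s))/3 = ⅔ - (b + s + √(b + s))/3 = ⅔ + (-b/3 - s/3 - √(b + s)/3) = ⅔ - b/3 - s/3 - √(b + s)/3)
(L(0 - 3, u) + 1/S)² = ((⅔ - ⅓*(-1) - (0 - 3)/3 - √(-1 + (0 - 3))/3) + 1/(-115))² = ((⅔ + ⅓ - ⅓*(-3) - √(-1 - 3)/3) - 1/115)² = ((⅔ + ⅓ + 1 - 2*I/3) - 1/115)² = ((2 - 2*I/3) - 1/115)² = (229/115 - 2*I/3)²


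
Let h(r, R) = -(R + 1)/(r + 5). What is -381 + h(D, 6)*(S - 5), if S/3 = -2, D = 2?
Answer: -370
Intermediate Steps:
S = -6 (S = 3*(-2) = -6)
h(r, R) = -(1 + R)/(5 + r)
-381 + h(D, 6)*(S - 5) = -381 + ((-1 - 1*6)/(5 + 2))*(-6 - 5) = -381 + ((-1 - 6)/7)*(-11) = -381 + ((⅐)*(-7))*(-11) = -381 - 1*(-11) = -381 + 11 = -370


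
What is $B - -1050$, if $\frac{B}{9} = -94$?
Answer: $204$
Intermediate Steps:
$B = -846$ ($B = 9 \left(-94\right) = -846$)
$B - -1050 = -846 - -1050 = -846 + 1050 = 204$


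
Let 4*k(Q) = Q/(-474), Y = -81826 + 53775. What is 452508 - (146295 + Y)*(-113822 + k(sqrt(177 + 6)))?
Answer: 13459221076 + 29561*sqrt(183)/474 ≈ 1.3459e+10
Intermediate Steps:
Y = -28051
k(Q) = -Q/1896 (k(Q) = (Q/(-474))/4 = (Q*(-1/474))/4 = (-Q/474)/4 = -Q/1896)
452508 - (146295 + Y)*(-113822 + k(sqrt(177 + 6))) = 452508 - (146295 - 28051)*(-113822 - sqrt(177 + 6)/1896) = 452508 - 118244*(-113822 - sqrt(183)/1896) = 452508 - (-13458768568 - 29561*sqrt(183)/474) = 452508 + (13458768568 + 29561*sqrt(183)/474) = 13459221076 + 29561*sqrt(183)/474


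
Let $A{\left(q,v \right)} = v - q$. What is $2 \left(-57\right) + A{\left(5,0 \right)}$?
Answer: $-119$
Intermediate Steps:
$2 \left(-57\right) + A{\left(5,0 \right)} = 2 \left(-57\right) + \left(0 - 5\right) = -114 + \left(0 - 5\right) = -114 - 5 = -119$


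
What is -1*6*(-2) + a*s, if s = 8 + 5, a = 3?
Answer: 51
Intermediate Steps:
s = 13
-1*6*(-2) + a*s = -1*6*(-2) + 3*13 = -6*(-2) + 39 = 12 + 39 = 51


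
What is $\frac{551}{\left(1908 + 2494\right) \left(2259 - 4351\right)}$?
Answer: $- \frac{551}{9208984} \approx -5.9833 \cdot 10^{-5}$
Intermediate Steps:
$\frac{551}{\left(1908 + 2494\right) \left(2259 - 4351\right)} = \frac{551}{4402 \left(-2092\right)} = \frac{551}{-9208984} = 551 \left(- \frac{1}{9208984}\right) = - \frac{551}{9208984}$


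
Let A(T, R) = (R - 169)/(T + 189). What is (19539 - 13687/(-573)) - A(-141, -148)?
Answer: 179413091/9168 ≈ 19570.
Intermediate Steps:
A(T, R) = (-169 + R)/(189 + T)
(19539 - 13687/(-573)) - A(-141, -148) = (19539 - 13687/(-573)) - (-169 - 148)/(189 - 141) = (19539 - 13687*(-1)/573) - (-317)/48 = (19539 - 1*(-13687/573)) - (-317)/48 = (19539 + 13687/573) - 1*(-317/48) = 11209534/573 + 317/48 = 179413091/9168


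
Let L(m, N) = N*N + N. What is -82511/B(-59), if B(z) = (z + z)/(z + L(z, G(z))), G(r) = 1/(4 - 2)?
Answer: -19225063/472 ≈ -40731.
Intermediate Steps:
G(r) = ½ (G(r) = 1/2 = ½)
L(m, N) = N + N² (L(m, N) = N² + N = N + N²)
B(z) = 2*z/(¾ + z) (B(z) = (z + z)/(z + (1 + ½)/2) = (2*z)/(z + (½)*(3/2)) = (2*z)/(z + ¾) = (2*z)/(¾ + z) = 2*z/(¾ + z))
-82511/B(-59) = -82511/(8*(-59)/(3 + 4*(-59))) = -82511/(8*(-59)/(3 - 236)) = -82511/(8*(-59)/(-233)) = -82511/(8*(-59)*(-1/233)) = -82511/472/233 = -82511*233/472 = -19225063/472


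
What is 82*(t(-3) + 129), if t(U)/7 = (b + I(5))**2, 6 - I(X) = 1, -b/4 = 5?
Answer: 139728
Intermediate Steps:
b = -20 (b = -4*5 = -20)
I(X) = 5 (I(X) = 6 - 1*1 = 6 - 1 = 5)
t(U) = 1575 (t(U) = 7*(-20 + 5)**2 = 7*(-15)**2 = 7*225 = 1575)
82*(t(-3) + 129) = 82*(1575 + 129) = 82*1704 = 139728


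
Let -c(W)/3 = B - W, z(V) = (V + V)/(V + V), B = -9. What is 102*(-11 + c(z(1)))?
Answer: 1938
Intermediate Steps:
z(V) = 1 (z(V) = (2*V)/((2*V)) = (2*V)*(1/(2*V)) = 1)
c(W) = 27 + 3*W (c(W) = -3*(-9 - W) = 27 + 3*W)
102*(-11 + c(z(1))) = 102*(-11 + (27 + 3*1)) = 102*(-11 + (27 + 3)) = 102*(-11 + 30) = 102*19 = 1938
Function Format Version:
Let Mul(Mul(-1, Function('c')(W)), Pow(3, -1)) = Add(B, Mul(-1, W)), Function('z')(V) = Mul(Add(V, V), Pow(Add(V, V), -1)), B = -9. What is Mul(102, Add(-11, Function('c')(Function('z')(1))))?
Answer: 1938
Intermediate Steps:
Function('z')(V) = 1 (Function('z')(V) = Mul(Mul(2, V), Pow(Mul(2, V), -1)) = Mul(Mul(2, V), Mul(Rational(1, 2), Pow(V, -1))) = 1)
Function('c')(W) = Add(27, Mul(3, W)) (Function('c')(W) = Mul(-3, Add(-9, Mul(-1, W))) = Add(27, Mul(3, W)))
Mul(102, Add(-11, Function('c')(Function('z')(1)))) = Mul(102, Add(-11, Add(27, Mul(3, 1)))) = Mul(102, Add(-11, Add(27, 3))) = Mul(102, Add(-11, 30)) = Mul(102, 19) = 1938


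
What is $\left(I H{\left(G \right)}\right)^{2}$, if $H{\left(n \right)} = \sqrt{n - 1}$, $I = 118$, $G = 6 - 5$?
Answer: $0$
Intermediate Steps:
$G = 1$ ($G = 6 - 5 = 1$)
$H{\left(n \right)} = \sqrt{-1 + n}$
$\left(I H{\left(G \right)}\right)^{2} = \left(118 \sqrt{-1 + 1}\right)^{2} = \left(118 \sqrt{0}\right)^{2} = \left(118 \cdot 0\right)^{2} = 0^{2} = 0$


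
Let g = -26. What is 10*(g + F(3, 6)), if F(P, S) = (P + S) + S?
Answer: -110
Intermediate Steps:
F(P, S) = P + 2*S
10*(g + F(3, 6)) = 10*(-26 + (3 + 2*6)) = 10*(-26 + (3 + 12)) = 10*(-26 + 15) = 10*(-11) = -110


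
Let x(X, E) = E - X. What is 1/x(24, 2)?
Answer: -1/22 ≈ -0.045455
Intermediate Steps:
1/x(24, 2) = 1/(2 - 1*24) = 1/(2 - 24) = 1/(-22) = -1/22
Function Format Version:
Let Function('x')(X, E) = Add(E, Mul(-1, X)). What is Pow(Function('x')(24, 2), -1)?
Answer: Rational(-1, 22) ≈ -0.045455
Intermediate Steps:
Pow(Function('x')(24, 2), -1) = Pow(Add(2, Mul(-1, 24)), -1) = Pow(Add(2, -24), -1) = Pow(-22, -1) = Rational(-1, 22)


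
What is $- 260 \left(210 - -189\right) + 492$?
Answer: $-103248$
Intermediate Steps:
$- 260 \left(210 - -189\right) + 492 = - 260 \left(210 + 189\right) + 492 = \left(-260\right) 399 + 492 = -103740 + 492 = -103248$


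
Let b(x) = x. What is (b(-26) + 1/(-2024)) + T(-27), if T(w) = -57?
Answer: -167993/2024 ≈ -83.000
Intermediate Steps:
(b(-26) + 1/(-2024)) + T(-27) = (-26 + 1/(-2024)) - 57 = (-26 - 1/2024) - 57 = -52625/2024 - 57 = -167993/2024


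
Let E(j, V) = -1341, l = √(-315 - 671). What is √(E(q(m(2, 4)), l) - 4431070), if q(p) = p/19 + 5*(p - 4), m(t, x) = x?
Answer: I*√4432411 ≈ 2105.3*I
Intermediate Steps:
l = I*√986 (l = √(-986) = I*√986 ≈ 31.401*I)
q(p) = -20 + 96*p/19 (q(p) = p/19 + 5*(-4 + p) = p/19 + (-20 + 5*p) = -20 + 96*p/19)
√(E(q(m(2, 4)), l) - 4431070) = √(-1341 - 4431070) = √(-4432411) = I*√4432411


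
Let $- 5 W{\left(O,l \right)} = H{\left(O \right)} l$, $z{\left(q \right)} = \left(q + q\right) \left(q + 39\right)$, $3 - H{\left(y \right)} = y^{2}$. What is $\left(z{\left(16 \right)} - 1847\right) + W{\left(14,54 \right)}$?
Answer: $\frac{9987}{5} \approx 1997.4$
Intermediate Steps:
$H{\left(y \right)} = 3 - y^{2}$
$z{\left(q \right)} = 2 q \left(39 + q\right)$
$W{\left(O,l \right)} = - \frac{l \left(3 - O^{2}\right)}{5}$ ($W{\left(O,l \right)} = - \frac{\left(3 - O^{2}\right) l}{5} = - \frac{l \left(3 - O^{2}\right)}{5}$)
$\left(z{\left(16 \right)} - 1847\right) + W{\left(14,54 \right)} = \left(2 \cdot 16 \left(39 + 16\right) - 1847\right) + \frac{1}{5} \cdot 54 \left(-3 + 14^{2}\right) = \left(2 \cdot 16 \cdot 55 - 1847\right) + \frac{1}{5} \cdot 54 \left(-3 + 196\right) = \left(1760 - 1847\right) + \frac{1}{5} \cdot 54 \cdot 193 = -87 + \frac{10422}{5} = \frac{9987}{5}$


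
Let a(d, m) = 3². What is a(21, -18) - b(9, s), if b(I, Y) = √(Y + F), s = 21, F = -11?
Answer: 9 - √10 ≈ 5.8377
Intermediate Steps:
a(d, m) = 9
b(I, Y) = √(-11 + Y) (b(I, Y) = √(Y - 11) = √(-11 + Y))
a(21, -18) - b(9, s) = 9 - √(-11 + 21) = 9 - √10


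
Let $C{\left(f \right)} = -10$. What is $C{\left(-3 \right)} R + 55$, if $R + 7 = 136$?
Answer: $-1235$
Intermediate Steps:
$R = 129$ ($R = -7 + 136 = 129$)
$C{\left(-3 \right)} R + 55 = \left(-10\right) 129 + 55 = -1290 + 55 = -1235$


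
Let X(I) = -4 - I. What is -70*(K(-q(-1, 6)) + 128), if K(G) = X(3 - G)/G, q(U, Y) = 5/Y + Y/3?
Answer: -156450/17 ≈ -9202.9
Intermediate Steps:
q(U, Y) = 5/Y + Y/3 (q(U, Y) = 5/Y + Y*(⅓) = 5/Y + Y/3)
K(G) = (-7 + G)/G (K(G) = (-4 - (3 - G))/G = (-4 + (-3 + G))/G = (-7 + G)/G)
-70*(K(-q(-1, 6)) + 128) = -70*((-7 - (5/6 + (⅓)*6))/((-(5/6 + (⅓)*6))) + 128) = -70*((-7 - (5*(⅙) + 2))/((-(5*(⅙) + 2))) + 128) = -70*((-7 - (⅚ + 2))/((-(⅚ + 2))) + 128) = -70*((-7 - 1*17/6)/((-1*17/6)) + 128) = -70*((-7 - 17/6)/(-17/6) + 128) = -70*(-6/17*(-59/6) + 128) = -70*(59/17 + 128) = -70*2235/17 = -156450/17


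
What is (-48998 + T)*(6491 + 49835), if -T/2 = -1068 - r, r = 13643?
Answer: -1102637776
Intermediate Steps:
T = 29422 (T = -2*(-1068 - 1*13643) = -2*(-1068 - 13643) = -2*(-14711) = 29422)
(-48998 + T)*(6491 + 49835) = (-48998 + 29422)*(6491 + 49835) = -19576*56326 = -1102637776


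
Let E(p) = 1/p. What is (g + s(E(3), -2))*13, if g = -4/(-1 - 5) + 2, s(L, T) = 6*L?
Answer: 182/3 ≈ 60.667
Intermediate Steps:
g = 8/3 (g = -4/(-6) + 2 = -⅙*(-4) + 2 = ⅔ + 2 = 8/3 ≈ 2.6667)
(g + s(E(3), -2))*13 = (8/3 + 6/3)*13 = (8/3 + 6*(⅓))*13 = (8/3 + 2)*13 = (14/3)*13 = 182/3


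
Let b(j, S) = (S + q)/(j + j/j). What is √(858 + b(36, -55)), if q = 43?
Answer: 3*√130462/37 ≈ 29.286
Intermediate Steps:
b(j, S) = (43 + S)/(1 + j) (b(j, S) = (S + 43)/(j + j/j) = (43 + S)/(j + 1) = (43 + S)/(1 + j))
√(858 + b(36, -55)) = √(858 + (43 - 55)/(1 + 36)) = √(858 - 12/37) = √(31734/37) = 3*√130462/37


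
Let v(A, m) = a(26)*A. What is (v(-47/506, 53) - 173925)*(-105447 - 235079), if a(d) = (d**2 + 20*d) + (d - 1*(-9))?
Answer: 14994024997541/253 ≈ 5.9265e+10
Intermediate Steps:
a(d) = 9 + d**2 + 21*d (a(d) = (d**2 + 20*d) + (d + 9) = (d**2 + 20*d) + (9 + d) = 9 + d**2 + 21*d)
v(A, m) = 1231*A (v(A, m) = (9 + 26**2 + 21*26)*A = (9 + 676 + 546)*A = 1231*A)
(v(-47/506, 53) - 173925)*(-105447 - 235079) = (1231*(-47/506) - 173925)*(-105447 - 235079) = (1231*(-47*1/506) - 173925)*(-340526) = (1231*(-47/506) - 173925)*(-340526) = (-57857/506 - 173925)*(-340526) = -88063907/506*(-340526) = 14994024997541/253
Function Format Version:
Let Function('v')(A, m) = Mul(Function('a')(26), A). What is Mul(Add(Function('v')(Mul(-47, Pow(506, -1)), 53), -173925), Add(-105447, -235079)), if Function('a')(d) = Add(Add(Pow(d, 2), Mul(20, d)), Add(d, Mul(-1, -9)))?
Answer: Rational(14994024997541, 253) ≈ 5.9265e+10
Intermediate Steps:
Function('a')(d) = Add(9, Pow(d, 2), Mul(21, d)) (Function('a')(d) = Add(Add(Pow(d, 2), Mul(20, d)), Add(d, 9)) = Add(Add(Pow(d, 2), Mul(20, d)), Add(9, d)) = Add(9, Pow(d, 2), Mul(21, d)))
Function('v')(A, m) = Mul(1231, A) (Function('v')(A, m) = Mul(Add(9, Pow(26, 2), Mul(21, 26)), A) = Mul(Add(9, 676, 546), A) = Mul(1231, A))
Mul(Add(Function('v')(Mul(-47, Pow(506, -1)), 53), -173925), Add(-105447, -235079)) = Mul(Add(Mul(1231, Mul(-47, Pow(506, -1))), -173925), Add(-105447, -235079)) = Mul(Add(Mul(1231, Mul(-47, Rational(1, 506))), -173925), -340526) = Mul(Add(Mul(1231, Rational(-47, 506)), -173925), -340526) = Mul(Add(Rational(-57857, 506), -173925), -340526) = Mul(Rational(-88063907, 506), -340526) = Rational(14994024997541, 253)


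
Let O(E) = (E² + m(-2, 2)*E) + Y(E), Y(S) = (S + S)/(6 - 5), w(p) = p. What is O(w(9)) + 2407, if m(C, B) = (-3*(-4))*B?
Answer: 2722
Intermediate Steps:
m(C, B) = 12*B
Y(S) = 2*S (Y(S) = (2*S)/1 = (2*S)*1 = 2*S)
O(E) = E² + 26*E (O(E) = (E² + (12*2)*E) + 2*E = (E² + 24*E) + 2*E = E² + 26*E)
O(w(9)) + 2407 = 9*(26 + 9) + 2407 = 9*35 + 2407 = 315 + 2407 = 2722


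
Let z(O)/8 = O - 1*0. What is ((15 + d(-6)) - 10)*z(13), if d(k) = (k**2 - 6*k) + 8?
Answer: 8840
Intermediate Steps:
d(k) = 8 + k**2 - 6*k
z(O) = 8*O (z(O) = 8*(O - 1*0) = 8*(O + 0) = 8*O)
((15 + d(-6)) - 10)*z(13) = ((15 + (8 + (-6)**2 - 6*(-6))) - 10)*(8*13) = ((15 + (8 + 36 + 36)) - 10)*104 = ((15 + 80) - 10)*104 = (95 - 10)*104 = 85*104 = 8840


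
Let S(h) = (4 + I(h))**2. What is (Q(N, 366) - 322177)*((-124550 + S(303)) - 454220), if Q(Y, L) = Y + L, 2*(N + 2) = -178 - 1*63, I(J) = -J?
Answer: 315088549923/2 ≈ 1.5754e+11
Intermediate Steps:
S(h) = (4 - h)**2
N = -245/2 (N = -2 + (-178 - 1*63)/2 = -2 + (-178 - 63)/2 = -2 + (1/2)*(-241) = -2 - 241/2 = -245/2 ≈ -122.50)
Q(Y, L) = L + Y
(Q(N, 366) - 322177)*((-124550 + S(303)) - 454220) = ((366 - 245/2) - 322177)*((-124550 + (-4 + 303)**2) - 454220) = (487/2 - 322177)*((-124550 + 299**2) - 454220) = -643867*((-124550 + 89401) - 454220)/2 = -643867*(-35149 - 454220)/2 = -643867/2*(-489369) = 315088549923/2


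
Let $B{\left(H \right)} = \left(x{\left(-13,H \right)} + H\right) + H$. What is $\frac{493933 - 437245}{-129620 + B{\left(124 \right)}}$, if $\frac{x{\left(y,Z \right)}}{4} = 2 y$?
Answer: $- \frac{14172}{32369} \approx -0.43783$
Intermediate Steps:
$x{\left(y,Z \right)} = 8 y$ ($x{\left(y,Z \right)} = 4 \cdot 2 y = 8 y$)
$B{\left(H \right)} = -104 + 2 H$ ($B{\left(H \right)} = \left(8 \left(-13\right) + H\right) + H = \left(-104 + H\right) + H = -104 + 2 H$)
$\frac{493933 - 437245}{-129620 + B{\left(124 \right)}} = \frac{493933 - 437245}{-129620 + \left(-104 + 2 \cdot 124\right)} = \frac{56688}{-129620 + \left(-104 + 248\right)} = \frac{56688}{-129620 + 144} = \frac{56688}{-129476} = 56688 \left(- \frac{1}{129476}\right) = - \frac{14172}{32369}$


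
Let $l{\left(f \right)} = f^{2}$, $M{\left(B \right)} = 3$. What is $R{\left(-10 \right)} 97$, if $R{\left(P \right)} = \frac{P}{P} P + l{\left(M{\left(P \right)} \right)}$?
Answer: $-97$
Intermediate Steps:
$R{\left(P \right)} = 9 + P$ ($R{\left(P \right)} = \frac{P}{P} P + 3^{2} = 1 P + 9 = P + 9 = 9 + P$)
$R{\left(-10 \right)} 97 = \left(9 - 10\right) 97 = \left(-1\right) 97 = -97$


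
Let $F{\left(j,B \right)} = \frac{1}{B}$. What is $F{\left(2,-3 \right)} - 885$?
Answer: $- \frac{2656}{3} \approx -885.33$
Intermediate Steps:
$F{\left(2,-3 \right)} - 885 = \frac{1}{-3} - 885 = - \frac{1}{3} - 885 = - \frac{2656}{3}$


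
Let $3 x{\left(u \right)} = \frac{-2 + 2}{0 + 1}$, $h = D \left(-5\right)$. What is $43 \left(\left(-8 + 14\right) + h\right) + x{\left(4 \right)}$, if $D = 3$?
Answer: $-387$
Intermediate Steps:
$h = -15$ ($h = 3 \left(-5\right) = -15$)
$x{\left(u \right)} = 0$ ($x{\left(u \right)} = \frac{\left(-2 + 2\right) \frac{1}{0 + 1}}{3} = \frac{0 \cdot 1^{-1}}{3} = \frac{0 \cdot 1}{3} = \frac{1}{3} \cdot 0 = 0$)
$43 \left(\left(-8 + 14\right) + h\right) + x{\left(4 \right)} = 43 \left(\left(-8 + 14\right) - 15\right) + 0 = 43 \left(6 - 15\right) + 0 = 43 \left(-9\right) + 0 = -387 + 0 = -387$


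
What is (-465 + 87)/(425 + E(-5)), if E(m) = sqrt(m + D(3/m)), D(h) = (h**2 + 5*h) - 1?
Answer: -4016250/4515841 + 11340*I*sqrt(6)/4515841 ≈ -0.88937 + 0.0061511*I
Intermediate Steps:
D(h) = -1 + h**2 + 5*h
E(m) = sqrt(-1 + m + 9/m**2 + 15/m) (E(m) = sqrt(m + (-1 + (3/m)**2 + 5*(3/m))) = sqrt(m + (-1 + 9/m**2 + 15/m)) = sqrt(-1 + m + 9/m**2 + 15/m))
(-465 + 87)/(425 + E(-5)) = (-465 + 87)/(425 + sqrt(-1 - 5 + 9/(-5)**2 + 15/(-5))) = -378/(425 + sqrt(-1 - 5 + 9*(1/25) + 15*(-1/5))) = -378/(425 + sqrt(-1 - 5 + 9/25 - 3)) = -378/(425 + sqrt(-216/25)) = -378/(425 + 6*I*sqrt(6)/5)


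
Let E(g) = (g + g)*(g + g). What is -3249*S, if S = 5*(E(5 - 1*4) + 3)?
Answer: -113715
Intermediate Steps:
E(g) = 4*g² (E(g) = (2*g)*(2*g) = 4*g²)
S = 35 (S = 5*(4*(5 - 1*4)² + 3) = 5*(4*(5 - 4)² + 3) = 5*(4*1² + 3) = 5*(4*1 + 3) = 5*(4 + 3) = 5*7 = 35)
-3249*S = -3249*35 = -113715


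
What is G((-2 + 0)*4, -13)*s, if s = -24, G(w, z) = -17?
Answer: 408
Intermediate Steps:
G((-2 + 0)*4, -13)*s = -17*(-24) = 408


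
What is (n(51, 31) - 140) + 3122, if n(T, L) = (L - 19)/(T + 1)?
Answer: 38769/13 ≈ 2982.2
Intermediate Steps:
n(T, L) = (-19 + L)/(1 + T)
(n(51, 31) - 140) + 3122 = ((-19 + 31)/(1 + 51) - 140) + 3122 = (12/52 - 140) + 3122 = ((1/52)*12 - 140) + 3122 = (3/13 - 140) + 3122 = -1817/13 + 3122 = 38769/13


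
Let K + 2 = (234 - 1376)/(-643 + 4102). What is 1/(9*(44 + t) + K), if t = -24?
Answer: 3459/614560 ≈ 0.0056284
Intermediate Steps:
K = -8060/3459 (K = -2 + (234 - 1376)/(-643 + 4102) = -2 - 1142/3459 = -8060/3459 ≈ -2.3302)
1/(9*(44 + t) + K) = 1/(9*(44 - 24) - 8060/3459) = 1/(9*20 - 8060/3459) = 1/(180 - 8060/3459) = 1/(614560/3459) = 3459/614560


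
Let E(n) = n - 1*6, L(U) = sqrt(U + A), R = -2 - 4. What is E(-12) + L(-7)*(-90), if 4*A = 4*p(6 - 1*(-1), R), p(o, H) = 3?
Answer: -18 - 180*I ≈ -18.0 - 180.0*I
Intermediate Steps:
R = -6
A = 3 (A = (4*3)/4 = (1/4)*12 = 3)
L(U) = sqrt(3 + U) (L(U) = sqrt(U + 3) = sqrt(3 + U))
E(n) = -6 + n (E(n) = n - 6 = -6 + n)
E(-12) + L(-7)*(-90) = (-6 - 12) + sqrt(3 - 7)*(-90) = -18 + sqrt(-4)*(-90) = -18 + (2*I)*(-90) = -18 - 180*I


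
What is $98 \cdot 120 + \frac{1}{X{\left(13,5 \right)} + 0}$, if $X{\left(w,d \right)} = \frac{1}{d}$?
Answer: $11765$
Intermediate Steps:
$98 \cdot 120 + \frac{1}{X{\left(13,5 \right)} + 0} = 98 \cdot 120 + \frac{1}{\frac{1}{5} + 0} = 11760 + \frac{1}{\frac{1}{5} + 0} = 11760 + \frac{1}{\frac{1}{5}} = 11760 + 5 = 11765$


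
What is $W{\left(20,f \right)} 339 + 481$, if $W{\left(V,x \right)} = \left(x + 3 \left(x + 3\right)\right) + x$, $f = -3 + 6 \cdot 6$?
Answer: $59467$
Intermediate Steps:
$f = 33$ ($f = -3 + 36 = 33$)
$W{\left(V,x \right)} = 9 + 5 x$ ($W{\left(V,x \right)} = \left(x + 3 \left(3 + x\right)\right) + x = \left(x + \left(9 + 3 x\right)\right) + x = \left(9 + 4 x\right) + x = 9 + 5 x$)
$W{\left(20,f \right)} 339 + 481 = \left(9 + 5 \cdot 33\right) 339 + 481 = \left(9 + 165\right) 339 + 481 = 174 \cdot 339 + 481 = 58986 + 481 = 59467$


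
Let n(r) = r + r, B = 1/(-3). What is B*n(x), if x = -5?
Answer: 10/3 ≈ 3.3333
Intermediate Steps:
B = -⅓ ≈ -0.33333
n(r) = 2*r
B*n(x) = -2*(-5)/3 = -⅓*(-10) = 10/3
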